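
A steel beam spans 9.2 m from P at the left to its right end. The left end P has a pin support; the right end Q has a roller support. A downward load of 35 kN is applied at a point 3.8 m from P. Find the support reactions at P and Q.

ΣM about P: Q_y·9.2 − 35·3.8 = 0 → Q_y = 133/9.2 = 14.4565 ≈ 14.46 kN.
ΣF_y = 0: P_y + 14.4565 − 35 = 0 → P_y = 20.54 kN.
ΣF_x = 0: no horizontal applied forces, so P_x = 0.

P_x = 0, P_y = 20.54 kN, Q_y = 14.46 kN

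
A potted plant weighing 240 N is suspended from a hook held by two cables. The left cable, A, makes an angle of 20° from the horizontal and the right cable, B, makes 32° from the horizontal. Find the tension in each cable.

ΣF_x = 0: −T_A·cos20° + T_B·cos32° = 0 → T_B = 1.10807·T_A.
ΣF_y = 0: T_A·sin20° + T_B·sin32° = 240.
Substitute: T_A·(0.34202 + 1.10807·0.529919) = 240 → T_A = 258.285 ≈ 258.3 N.
Then T_B = 1.10807 × 258.285 = 286.2 N.

T_A = 258.3 N, T_B = 286.2 N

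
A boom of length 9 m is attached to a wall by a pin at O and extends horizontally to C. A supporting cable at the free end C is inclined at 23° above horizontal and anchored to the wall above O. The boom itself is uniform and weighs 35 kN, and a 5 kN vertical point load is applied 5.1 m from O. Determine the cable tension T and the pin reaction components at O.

T = 52.04 kN, O_x = 47.90 kN, O_y = 19.67 kN

ΣM about O: T·sin23°·9 − 35·4.5 − 5·5.1 = 0 → T = 183/(9·0.390731) = 52.0392 ≈ 52.04 kN.
ΣF_x = 0: O_x − T·cos23° = 0 → O_x = 52.0392 × 0.920505 = 47.90 kN.
ΣF_y = 0: O_y + T·sin23° − 35 − 5 = 0 → O_y = 40 − 52.0392 × 0.390731 = 19.67 kN.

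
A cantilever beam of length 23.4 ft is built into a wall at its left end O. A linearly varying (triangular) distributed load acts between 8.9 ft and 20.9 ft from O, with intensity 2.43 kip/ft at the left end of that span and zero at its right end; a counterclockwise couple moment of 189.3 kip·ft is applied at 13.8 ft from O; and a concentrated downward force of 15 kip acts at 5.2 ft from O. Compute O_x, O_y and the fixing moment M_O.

O_x = 0, O_y = 29.58 kip, M_O = 76.78 kip·ft

Resultant of the triangular load: ½ × 2.43 × 12 = 14.58 kip, acting at 12.9 ft from O (one-third of the span from the peak).
ΣF_x = 0: O_x = 0.
ΣF_y = 0: O_y − ½·2.43·12 − 15 = 0 → O_y = 29.58 kip.
ΣM about O: M_O − (½·2.43·12)·12.9 + 189.3 − 15·5.2 = 0 → M_O = 76.78 kip·ft.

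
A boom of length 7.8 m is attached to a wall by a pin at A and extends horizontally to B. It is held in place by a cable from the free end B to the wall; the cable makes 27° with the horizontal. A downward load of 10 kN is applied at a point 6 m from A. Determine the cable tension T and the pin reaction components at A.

T = 16.94 kN, A_x = 15.10 kN, A_y = 2.308 kN

ΣM about A: T·sin27°·7.8 − 10·6 = 0 → T = 60/(7.8·0.45399) = 16.9438 ≈ 16.94 kN.
ΣF_x = 0: A_x − T·cos27° = 0 → A_x = 16.9438 × 0.891007 = 15.10 kN.
ΣF_y = 0: A_y + T·sin27° − 10 = 0 → A_y = 10 − 16.9438 × 0.45399 = 2.308 kN.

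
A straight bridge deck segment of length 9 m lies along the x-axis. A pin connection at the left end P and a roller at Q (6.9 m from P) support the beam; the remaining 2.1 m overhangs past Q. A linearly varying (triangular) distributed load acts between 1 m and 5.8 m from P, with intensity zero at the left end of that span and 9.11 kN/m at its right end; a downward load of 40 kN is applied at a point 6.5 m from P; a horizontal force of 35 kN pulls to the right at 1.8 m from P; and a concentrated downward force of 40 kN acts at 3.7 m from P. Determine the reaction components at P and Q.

Resultant of the triangular load: ½ × 9.11 × 4.8 = 21.864 kN, acting at 4.2 m from P (one-third of the span from the peak).
ΣM about P: Q_y·6.9 − (½·9.11·4.8)·4.2 − 40·6.5 − 40·3.7 = 0 → Q_y = 499.8288/6.9 = 72.439 ≈ 72.44 kN.
ΣF_y = 0: P_y + 72.439 − ½·9.11·4.8 − 40 − 40 = 0 → P_y = 29.43 kN.
ΣF_x = 0: P_x + 35 = 0 → P_x = -35.00 kN.

P_x = -35.00 kN, P_y = 29.43 kN, Q_y = 72.44 kN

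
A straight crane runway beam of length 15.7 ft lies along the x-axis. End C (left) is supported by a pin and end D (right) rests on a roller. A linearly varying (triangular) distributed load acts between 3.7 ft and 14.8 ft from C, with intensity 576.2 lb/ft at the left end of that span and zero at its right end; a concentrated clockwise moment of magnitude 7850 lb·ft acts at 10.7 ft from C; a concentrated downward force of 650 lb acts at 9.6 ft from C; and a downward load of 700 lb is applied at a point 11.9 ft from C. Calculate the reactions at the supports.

Resultant of the triangular load: ½ × 576.2 × 11.1 = 3197.91 lb, acting at 7.4 ft from C (one-third of the span from the peak).
Moments about C: D_y·15.7 − (½·576.2·11.1)·7.4 − 7850 − 650·9.6 − 700·11.9 = 0 → D_y = 46084.534/15.7 = 2935.32 ≈ 2935 lb.
ΣF_y = 0: C_y + 2935.32 − ½·576.2·11.1 − 650 − 700 = 0 → C_y = 1613 lb.
ΣF_x = 0: no horizontal applied forces, so C_x = 0.

C_x = 0, C_y = 1613 lb, D_y = 2935 lb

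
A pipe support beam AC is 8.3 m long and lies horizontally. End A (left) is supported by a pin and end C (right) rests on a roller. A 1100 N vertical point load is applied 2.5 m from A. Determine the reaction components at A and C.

A_x = 0, A_y = 768.7 N, C_y = 331.3 N

Taking moments about A: C_y·8.3 − 1100·2.5 = 0 → C_y = 2750/8.3 = 331.325 ≈ 331.3 N.
ΣF_y = 0: A_y + 331.325 − 1100 = 0 → A_y = 768.7 N.
ΣF_x = 0: no horizontal applied forces, so A_x = 0.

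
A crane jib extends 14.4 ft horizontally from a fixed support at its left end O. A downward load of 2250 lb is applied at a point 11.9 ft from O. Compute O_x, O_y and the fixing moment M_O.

ΣF_x = 0: O_x = 0.
ΣF_y = 0: O_y − 2250 = 0 → O_y = 2250 lb.
ΣM about O: M_O − 2250·11.9 = 0 → M_O = 26780 lb·ft.

O_x = 0, O_y = 2250 lb, M_O = 26780 lb·ft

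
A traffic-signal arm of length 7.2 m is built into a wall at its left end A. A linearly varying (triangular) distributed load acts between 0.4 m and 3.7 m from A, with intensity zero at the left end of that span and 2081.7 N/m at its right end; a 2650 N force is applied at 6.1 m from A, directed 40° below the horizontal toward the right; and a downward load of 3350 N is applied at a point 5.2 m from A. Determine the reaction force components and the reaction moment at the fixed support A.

A_x = -2030 N, A_y = 8488 N, M_A = 36740 N·m

Resultant of the triangular load: ½ × 2081.7 × 3.3 = 3434.805 N, acting at 2.6 m from A (one-third of the span from the peak).
ΣF_x = 0: A_x + 2650·cos40° = 0 → A_x = -2030 N.
ΣF_y = 0: A_y − ½·2081.7·3.3 − 2650·sin40° − 3350 = 0 → A_y = 8488 N.
ΣM about A: M_A − (½·2081.7·3.3)·2.6 − 2650·sin40°·6.1 − 3350·5.2 = 0 → M_A = 36740 N·m.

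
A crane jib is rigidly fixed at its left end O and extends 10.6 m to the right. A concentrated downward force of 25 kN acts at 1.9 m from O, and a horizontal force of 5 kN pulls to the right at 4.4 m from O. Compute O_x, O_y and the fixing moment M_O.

ΣF_x = 0: O_x + 5 = 0 → O_x = -5.000 kN.
ΣF_y = 0: O_y − 25 = 0 → O_y = 25.00 kN.
ΣM about O: M_O − 25·1.9 = 0 → M_O = 47.50 kN·m.

O_x = -5.000 kN, O_y = 25.00 kN, M_O = 47.50 kN·m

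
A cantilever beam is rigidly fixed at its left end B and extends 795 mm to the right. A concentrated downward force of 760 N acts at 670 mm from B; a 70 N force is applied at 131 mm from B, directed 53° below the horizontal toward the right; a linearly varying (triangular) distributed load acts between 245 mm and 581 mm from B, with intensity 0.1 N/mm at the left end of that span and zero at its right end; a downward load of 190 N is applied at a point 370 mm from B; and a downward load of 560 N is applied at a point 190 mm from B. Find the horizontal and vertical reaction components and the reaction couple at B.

B_x = -42.13 N, B_y = 1583 N, M_B = 699200 N·mm

Resultant of the triangular load: ½ × 0.1 × 336 = 16.8 N, acting at 357 mm from B (one-third of the span from the peak).
ΣF_x = 0: B_x + 70·cos53° = 0 → B_x = -42.13 N.
ΣF_y = 0: B_y − 760 − 70·sin53° − ½·0.1·336 − 190 − 560 = 0 → B_y = 1583 N.
ΣM about B: M_B − 760·670 − 70·sin53°·131 − (½·0.1·336)·357 − 190·370 − 560·190 = 0 → M_B = 699200 N·mm.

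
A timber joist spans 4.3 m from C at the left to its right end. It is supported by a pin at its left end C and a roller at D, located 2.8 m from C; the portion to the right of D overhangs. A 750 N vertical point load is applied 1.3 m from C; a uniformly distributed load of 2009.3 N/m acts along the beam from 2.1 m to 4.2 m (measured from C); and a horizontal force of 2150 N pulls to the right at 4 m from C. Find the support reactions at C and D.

Resultant of the distributed load: 2009.3 × 2.1 = 4219.53 N at 3.15 m from C.
ΣM about C: D_y·2.8 − 750·1.3 − (2009.3·2.1)·3.15 = 0 → D_y = 14266.5195/2.8 = 5095.19 ≈ 5095 N.
ΣF_y = 0: C_y + 5095.19 − 750 − 2009.3·2.1 = 0 → C_y = -125.7 N.
ΣF_x = 0: C_x + 2150 = 0 → C_x = -2150 N.

C_x = -2150 N, C_y = -125.7 N, D_y = 5095 N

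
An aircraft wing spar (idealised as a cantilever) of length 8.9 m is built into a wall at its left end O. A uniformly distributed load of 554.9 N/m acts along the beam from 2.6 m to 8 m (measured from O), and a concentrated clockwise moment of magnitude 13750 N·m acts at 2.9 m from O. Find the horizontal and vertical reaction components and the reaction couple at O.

O_x = 0, O_y = 2996 N, M_O = 29630 N·m

Resultant of the distributed load: 554.9 × 5.4 = 2996.46 N at 5.3 m from O.
ΣF_x = 0: O_x = 0.
ΣF_y = 0: O_y − 554.9·5.4 = 0 → O_y = 2996 N.
ΣM about O: M_O − (554.9·5.4)·5.3 − 13750 = 0 → M_O = 29630 N·m.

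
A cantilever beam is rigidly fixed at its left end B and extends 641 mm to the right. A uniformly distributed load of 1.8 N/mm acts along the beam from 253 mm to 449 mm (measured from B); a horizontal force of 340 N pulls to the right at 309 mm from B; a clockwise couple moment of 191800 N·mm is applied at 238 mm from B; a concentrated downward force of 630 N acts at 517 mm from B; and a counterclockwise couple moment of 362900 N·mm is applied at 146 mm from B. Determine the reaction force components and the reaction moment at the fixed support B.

Resultant of the distributed load: 1.8 × 196 = 352.8 N at 351 mm from B.
ΣF_x = 0: B_x + 340 = 0 → B_x = -340.0 N.
ΣF_y = 0: B_y − 1.8·196 − 630 = 0 → B_y = 982.8 N.
ΣM about B: M_B − (1.8·196)·351 − 191800 − 630·517 + 362900 = 0 → M_B = 278400 N·mm.

B_x = -340.0 N, B_y = 982.8 N, M_B = 278400 N·mm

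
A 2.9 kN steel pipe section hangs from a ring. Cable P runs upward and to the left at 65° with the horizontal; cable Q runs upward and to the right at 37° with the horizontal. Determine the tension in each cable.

T_P = 2.368 kN, T_Q = 1.253 kN

ΣF_x = 0: −T_P·cos65° + T_Q·cos37° = 0 → T_Q = 0.529175·T_P.
ΣF_y = 0: T_P·sin65° + T_Q·sin37° = 2.9.
Substitute: T_P·(0.906308 + 0.529175·0.601815) = 2.9 → T_P = 2.36778 ≈ 2.368 kN.
Then T_Q = 0.529175 × 2.36778 = 1.253 kN.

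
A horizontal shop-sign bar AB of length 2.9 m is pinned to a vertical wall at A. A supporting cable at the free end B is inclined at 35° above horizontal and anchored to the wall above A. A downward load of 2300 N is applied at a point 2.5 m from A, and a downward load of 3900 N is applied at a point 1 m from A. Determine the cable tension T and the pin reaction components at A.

T = 5801 N, A_x = 4752 N, A_y = 2872 N

ΣM about A: T·sin35°·2.9 − 2300·2.5 − 3900·1 = 0 → T = 9650/(2.9·0.573576) = 5801.47 ≈ 5801 N.
ΣF_x = 0: A_x − T·cos35° = 0 → A_x = 5801.47 × 0.819152 = 4752 N.
ΣF_y = 0: A_y + T·sin35° − 2300 − 3900 = 0 → A_y = 6200 − 5801.47 × 0.573576 = 2872 N.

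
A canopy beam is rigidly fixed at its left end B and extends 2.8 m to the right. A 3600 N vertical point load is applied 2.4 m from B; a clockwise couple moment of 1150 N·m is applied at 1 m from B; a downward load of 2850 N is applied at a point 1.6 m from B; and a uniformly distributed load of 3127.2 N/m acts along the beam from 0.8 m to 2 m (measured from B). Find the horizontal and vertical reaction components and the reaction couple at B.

Resultant of the distributed load: 3127.2 × 1.2 = 3752.64 N at 1.4 m from B.
ΣF_x = 0: B_x = 0.
ΣF_y = 0: B_y − 3600 − 2850 − 3127.2·1.2 = 0 → B_y = 10200 N.
ΣM about B: M_B − 3600·2.4 − 1150 − 2850·1.6 − (3127.2·1.2)·1.4 = 0 → M_B = 19600 N·m.

B_x = 0, B_y = 10200 N, M_B = 19600 N·m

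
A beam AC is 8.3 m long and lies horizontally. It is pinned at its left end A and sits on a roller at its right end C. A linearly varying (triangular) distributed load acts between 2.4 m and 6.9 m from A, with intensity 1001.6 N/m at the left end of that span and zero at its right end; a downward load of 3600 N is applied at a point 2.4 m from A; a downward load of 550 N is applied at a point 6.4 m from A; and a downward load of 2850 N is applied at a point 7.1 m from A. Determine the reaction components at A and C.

A_x = 0, A_y = 4292 N, C_y = 4962 N

Resultant of the triangular load: ½ × 1001.6 × 4.5 = 2253.6 N, acting at 3.9 m from A (one-third of the span from the peak).
ΣM about A: C_y·8.3 − (½·1001.6·4.5)·3.9 − 3600·2.4 − 550·6.4 − 2850·7.1 = 0 → C_y = 41184.04/8.3 = 4961.93 ≈ 4962 N.
ΣF_y = 0: A_y + 4961.93 − ½·1001.6·4.5 − 3600 − 550 − 2850 = 0 → A_y = 4292 N.
ΣF_x = 0: no horizontal applied forces, so A_x = 0.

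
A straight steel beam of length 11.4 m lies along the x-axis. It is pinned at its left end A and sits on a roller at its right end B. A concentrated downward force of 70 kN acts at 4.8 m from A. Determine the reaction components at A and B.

Moments about A: B_y·11.4 − 70·4.8 = 0 → B_y = 336/11.4 = 29.4737 ≈ 29.47 kN.
ΣF_y = 0: A_y + 29.4737 − 70 = 0 → A_y = 40.53 kN.
ΣF_x = 0: no horizontal applied forces, so A_x = 0.

A_x = 0, A_y = 40.53 kN, B_y = 29.47 kN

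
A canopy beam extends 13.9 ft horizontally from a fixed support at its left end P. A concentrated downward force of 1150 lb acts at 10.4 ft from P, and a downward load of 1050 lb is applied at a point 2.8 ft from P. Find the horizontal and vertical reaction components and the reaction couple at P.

ΣF_x = 0: P_x = 0.
ΣF_y = 0: P_y − 1150 − 1050 = 0 → P_y = 2200 lb.
ΣM about P: M_P − 1150·10.4 − 1050·2.8 = 0 → M_P = 14900 lb·ft.

P_x = 0, P_y = 2200 lb, M_P = 14900 lb·ft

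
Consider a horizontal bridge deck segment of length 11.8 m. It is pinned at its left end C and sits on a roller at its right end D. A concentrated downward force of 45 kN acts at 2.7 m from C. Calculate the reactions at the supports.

C_x = 0, C_y = 34.70 kN, D_y = 10.30 kN

ΣM about C: D_y·11.8 − 45·2.7 = 0 → D_y = 121.5/11.8 = 10.2966 ≈ 10.30 kN.
ΣF_y = 0: C_y + 10.2966 − 45 = 0 → C_y = 34.70 kN.
ΣF_x = 0: no horizontal applied forces, so C_x = 0.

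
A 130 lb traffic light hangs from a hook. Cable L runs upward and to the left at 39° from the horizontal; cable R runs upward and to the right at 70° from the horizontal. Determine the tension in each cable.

ΣF_x = 0: −T_L·cos39° + T_R·cos70° = 0 → T_R = 2.27222·T_L.
ΣF_y = 0: T_L·sin39° + T_R·sin70° = 130.
Substitute: T_L·(0.62932 + 2.27222·0.939693) = 130 → T_L = 47.0246 ≈ 47.02 lb.
Then T_R = 2.27222 × 47.0246 = 106.9 lb.

T_L = 47.02 lb, T_R = 106.9 lb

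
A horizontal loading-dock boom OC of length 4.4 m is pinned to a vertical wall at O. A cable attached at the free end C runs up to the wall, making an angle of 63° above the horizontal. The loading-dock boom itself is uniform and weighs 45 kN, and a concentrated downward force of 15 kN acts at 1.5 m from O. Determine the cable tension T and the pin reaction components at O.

T = 30.99 kN, O_x = 14.07 kN, O_y = 32.39 kN

ΣM about O: T·sin63°·4.4 − 45·2.2 − 15·1.5 = 0 → T = 121.5/(4.4·0.891007) = 30.9915 ≈ 30.99 kN.
ΣF_x = 0: O_x − T·cos63° = 0 → O_x = 30.9915 × 0.45399 = 14.07 kN.
ΣF_y = 0: O_y + T·sin63° − 45 − 15 = 0 → O_y = 60 − 30.9915 × 0.891007 = 32.39 kN.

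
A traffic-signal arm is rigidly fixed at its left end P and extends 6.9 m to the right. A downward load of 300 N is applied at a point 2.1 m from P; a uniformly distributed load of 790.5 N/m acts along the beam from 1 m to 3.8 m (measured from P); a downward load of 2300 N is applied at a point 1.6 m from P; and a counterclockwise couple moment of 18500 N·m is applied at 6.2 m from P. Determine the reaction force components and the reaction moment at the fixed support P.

Resultant of the distributed load: 790.5 × 2.8 = 2213.4 N at 2.4 m from P.
ΣF_x = 0: P_x = 0.
ΣF_y = 0: P_y − 300 − 790.5·2.8 − 2300 = 0 → P_y = 4813 N.
ΣM about P: M_P − 300·2.1 − (790.5·2.8)·2.4 − 2300·1.6 + 18500 = 0 → M_P = -8878 N·m.

P_x = 0, P_y = 4813 N, M_P = -8878 N·m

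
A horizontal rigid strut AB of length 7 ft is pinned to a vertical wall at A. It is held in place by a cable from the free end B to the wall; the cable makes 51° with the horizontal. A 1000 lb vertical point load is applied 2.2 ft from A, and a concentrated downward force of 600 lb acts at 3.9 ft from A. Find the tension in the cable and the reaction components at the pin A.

T = 834.6 lb, A_x = 525.2 lb, A_y = 951.4 lb

ΣM about A: T·sin51°·7 − 1000·2.2 − 600·3.9 = 0 → T = 4540/(7·0.777146) = 834.555 ≈ 834.6 lb.
ΣF_x = 0: A_x − T·cos51° = 0 → A_x = 834.555 × 0.62932 = 525.2 lb.
ΣF_y = 0: A_y + T·sin51° − 1000 − 600 = 0 → A_y = 1600 − 834.555 × 0.777146 = 951.4 lb.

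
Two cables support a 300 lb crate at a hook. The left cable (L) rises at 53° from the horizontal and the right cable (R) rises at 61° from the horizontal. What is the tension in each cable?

ΣF_x = 0: −T_L·cos53° + T_R·cos61° = 0 → T_R = 1.24134·T_L.
ΣF_y = 0: T_L·sin53° + T_R·sin61° = 300.
Substitute: T_L·(0.798636 + 1.24134·0.87462) = 300 → T_L = 159.207 ≈ 159.2 lb.
Then T_R = 1.24134 × 159.207 = 197.6 lb.

T_L = 159.2 lb, T_R = 197.6 lb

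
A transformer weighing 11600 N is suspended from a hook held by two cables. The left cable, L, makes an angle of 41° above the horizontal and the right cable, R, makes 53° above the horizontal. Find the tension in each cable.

ΣF_x = 0: −T_L·cos41° + T_R·cos53° = 0 → T_R = 1.25406·T_L.
ΣF_y = 0: T_L·sin41° + T_R·sin53° = 11600.
Substitute: T_L·(0.656059 + 1.25406·0.798636) = 11600 → T_L = 6998.08 ≈ 6998 N.
Then T_R = 1.25406 × 6998.08 = 8776 N.

T_L = 6998 N, T_R = 8776 N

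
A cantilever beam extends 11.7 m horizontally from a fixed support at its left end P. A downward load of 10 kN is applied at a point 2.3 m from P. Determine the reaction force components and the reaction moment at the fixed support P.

P_x = 0, P_y = 10.00 kN, M_P = 23.00 kN·m

ΣF_x = 0: P_x = 0.
ΣF_y = 0: P_y − 10 = 0 → P_y = 10.00 kN.
ΣM about P: M_P − 10·2.3 = 0 → M_P = 23.00 kN·m.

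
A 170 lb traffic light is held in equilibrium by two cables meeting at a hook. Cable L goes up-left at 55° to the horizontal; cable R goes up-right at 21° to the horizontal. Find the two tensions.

ΣF_x = 0: −T_L·cos55° + T_R·cos21° = 0 → T_R = 0.614384·T_L.
ΣF_y = 0: T_L·sin55° + T_R·sin21° = 170.
Substitute: T_L·(0.819152 + 0.614384·0.358368) = 170 → T_L = 163.567 ≈ 163.6 lb.
Then T_R = 0.614384 × 163.567 = 100.5 lb.

T_L = 163.6 lb, T_R = 100.5 lb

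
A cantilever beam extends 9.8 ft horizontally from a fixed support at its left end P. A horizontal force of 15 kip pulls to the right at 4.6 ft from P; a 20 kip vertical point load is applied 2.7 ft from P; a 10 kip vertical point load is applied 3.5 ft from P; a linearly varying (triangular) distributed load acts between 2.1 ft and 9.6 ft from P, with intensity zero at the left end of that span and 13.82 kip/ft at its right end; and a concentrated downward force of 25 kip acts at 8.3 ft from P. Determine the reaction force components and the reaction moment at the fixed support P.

P_x = -15.00 kip, P_y = 106.8 kip, M_P = 664.5 kip·ft

Resultant of the triangular load: ½ × 13.82 × 7.5 = 51.825 kip, acting at 7.1 ft from P (one-third of the span from the peak).
ΣF_x = 0: P_x + 15 = 0 → P_x = -15.00 kip.
ΣF_y = 0: P_y − 20 − 10 − ½·13.82·7.5 − 25 = 0 → P_y = 106.8 kip.
ΣM about P: M_P − 20·2.7 − 10·3.5 − (½·13.82·7.5)·7.1 − 25·8.3 = 0 → M_P = 664.5 kip·ft.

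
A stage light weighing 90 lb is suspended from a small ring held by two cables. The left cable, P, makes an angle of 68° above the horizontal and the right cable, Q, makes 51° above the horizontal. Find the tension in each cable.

T_P = 64.76 lb, T_Q = 38.55 lb

ΣF_x = 0: −T_P·cos68° + T_Q·cos51° = 0 → T_Q = 0.595256·T_P.
ΣF_y = 0: T_P·sin68° + T_Q·sin51° = 90.
Substitute: T_P·(0.927184 + 0.595256·0.777146) = 90 → T_P = 64.7582 ≈ 64.76 lb.
Then T_Q = 0.595256 × 64.7582 = 38.55 lb.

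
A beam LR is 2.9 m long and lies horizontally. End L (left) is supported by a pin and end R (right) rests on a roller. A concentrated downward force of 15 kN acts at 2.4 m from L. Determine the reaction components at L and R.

L_x = 0, L_y = 2.586 kN, R_y = 12.41 kN

Moments about L: R_y·2.9 − 15·2.4 = 0 → R_y = 36/2.9 = 12.4138 ≈ 12.41 kN.
ΣF_y = 0: L_y + 12.4138 − 15 = 0 → L_y = 2.586 kN.
ΣF_x = 0: no horizontal applied forces, so L_x = 0.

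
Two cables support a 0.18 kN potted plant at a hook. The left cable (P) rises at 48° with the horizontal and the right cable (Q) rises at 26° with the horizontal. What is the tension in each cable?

ΣF_x = 0: −T_P·cos48° + T_Q·cos26° = 0 → T_Q = 0.744476·T_P.
ΣF_y = 0: T_P·sin48° + T_Q·sin26° = 0.18.
Substitute: T_P·(0.743145 + 0.744476·0.438371) = 0.18 → T_P = 0.168303 ≈ 0.1683 kN.
Then T_Q = 0.744476 × 0.168303 = 0.1253 kN.

T_P = 0.1683 kN, T_Q = 0.1253 kN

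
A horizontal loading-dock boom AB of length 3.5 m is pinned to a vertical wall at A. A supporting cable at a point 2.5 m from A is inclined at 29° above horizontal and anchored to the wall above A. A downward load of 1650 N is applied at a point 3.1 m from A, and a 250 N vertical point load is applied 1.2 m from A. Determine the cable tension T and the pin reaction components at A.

ΣM about A: T·sin29°·2.5 − 1650·3.1 − 250·1.2 = 0 → T = 5415/(2.5·0.48481) = 4467.73 ≈ 4468 N.
ΣF_x = 0: A_x − T·cos29° = 0 → A_x = 4467.73 × 0.87462 = 3908 N.
ΣF_y = 0: A_y + T·sin29° − 1650 − 250 = 0 → A_y = 1900 − 4467.73 × 0.48481 = -266.0 N.

T = 4468 N, A_x = 3908 N, A_y = -266.0 N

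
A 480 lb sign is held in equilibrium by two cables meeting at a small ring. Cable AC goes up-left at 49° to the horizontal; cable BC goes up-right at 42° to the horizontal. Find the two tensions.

ΣF_x = 0: −T_AC·cos49° + T_BC·cos42° = 0 → T_BC = 0.882815·T_AC.
ΣF_y = 0: T_AC·sin49° + T_BC·sin42° = 480.
Substitute: T_AC·(0.75471 + 0.882815·0.669131) = 480 → T_AC = 356.764 ≈ 356.8 lb.
Then T_BC = 0.882815 × 356.764 = 315.0 lb.

T_AC = 356.8 lb, T_BC = 315.0 lb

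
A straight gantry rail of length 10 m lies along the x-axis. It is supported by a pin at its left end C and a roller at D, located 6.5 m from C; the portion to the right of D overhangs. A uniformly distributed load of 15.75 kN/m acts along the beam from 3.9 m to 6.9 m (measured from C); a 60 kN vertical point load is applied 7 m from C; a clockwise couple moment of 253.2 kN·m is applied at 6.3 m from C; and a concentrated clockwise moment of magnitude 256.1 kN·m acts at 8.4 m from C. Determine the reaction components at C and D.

Resultant of the distributed load: 15.75 × 3 = 47.25 kN at 5.4 m from C.
Moments about C: D_y·6.5 − (15.75·3)·5.4 − 60·7 − 253.2 − 256.1 = 0 → D_y = 1184.45/6.5 = 182.223 ≈ 182.2 kN.
ΣF_y = 0: C_y + 182.223 − 15.75·3 − 60 = 0 → C_y = -74.97 kN.
ΣF_x = 0: no horizontal applied forces, so C_x = 0.

C_x = 0, C_y = -74.97 kN, D_y = 182.2 kN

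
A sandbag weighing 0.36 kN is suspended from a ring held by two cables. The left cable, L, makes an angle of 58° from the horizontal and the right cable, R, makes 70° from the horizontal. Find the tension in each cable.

ΣF_x = 0: −T_L·cos58° + T_R·cos70° = 0 → T_R = 1.54938·T_L.
ΣF_y = 0: T_L·sin58° + T_R·sin70° = 0.36.
Substitute: T_L·(0.848048 + 1.54938·0.939693) = 0.36 → T_L = 0.156251 ≈ 0.1563 kN.
Then T_R = 1.54938 × 0.156251 = 0.2421 kN.

T_L = 0.1563 kN, T_R = 0.2421 kN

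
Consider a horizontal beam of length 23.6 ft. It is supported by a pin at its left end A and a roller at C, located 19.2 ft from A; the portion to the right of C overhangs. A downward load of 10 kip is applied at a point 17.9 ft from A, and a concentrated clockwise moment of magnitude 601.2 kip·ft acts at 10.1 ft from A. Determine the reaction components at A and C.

A_x = 0, A_y = -30.64 kip, C_y = 40.64 kip

Moments about A: C_y·19.2 − 10·17.9 − 601.2 = 0 → C_y = 780.2/19.2 = 40.6354 ≈ 40.64 kip.
ΣF_y = 0: A_y + 40.6354 − 10 = 0 → A_y = -30.64 kip.
ΣF_x = 0: no horizontal applied forces, so A_x = 0.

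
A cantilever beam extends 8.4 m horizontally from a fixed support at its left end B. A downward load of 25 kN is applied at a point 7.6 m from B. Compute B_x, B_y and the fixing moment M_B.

B_x = 0, B_y = 25.00 kN, M_B = 190.0 kN·m

ΣF_x = 0: B_x = 0.
ΣF_y = 0: B_y − 25 = 0 → B_y = 25.00 kN.
ΣM about B: M_B − 25·7.6 = 0 → M_B = 190.0 kN·m.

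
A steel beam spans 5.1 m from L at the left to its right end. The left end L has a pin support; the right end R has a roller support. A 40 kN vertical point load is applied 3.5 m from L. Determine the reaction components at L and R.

L_x = 0, L_y = 12.55 kN, R_y = 27.45 kN

Moments about L: R_y·5.1 − 40·3.5 = 0 → R_y = 140/5.1 = 27.451 ≈ 27.45 kN.
ΣF_y = 0: L_y + 27.451 − 40 = 0 → L_y = 12.55 kN.
ΣF_x = 0: no horizontal applied forces, so L_x = 0.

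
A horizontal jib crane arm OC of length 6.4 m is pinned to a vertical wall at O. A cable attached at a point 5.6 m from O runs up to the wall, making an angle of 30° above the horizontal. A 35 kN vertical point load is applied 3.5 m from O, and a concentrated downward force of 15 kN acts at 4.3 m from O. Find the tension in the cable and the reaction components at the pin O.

T = 66.79 kN, O_x = 57.84 kN, O_y = 16.61 kN

ΣM about O: T·sin30°·5.6 − 35·3.5 − 15·4.3 = 0 → T = 187/(5.6·0.5) = 66.7857 ≈ 66.79 kN.
ΣF_x = 0: O_x − T·cos30° = 0 → O_x = 66.7857 × 0.866025 = 57.84 kN.
ΣF_y = 0: O_y + T·sin30° − 35 − 15 = 0 → O_y = 50 − 66.7857 × 0.5 = 16.61 kN.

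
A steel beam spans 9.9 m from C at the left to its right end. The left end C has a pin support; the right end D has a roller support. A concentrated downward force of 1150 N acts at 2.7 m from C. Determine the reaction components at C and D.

Moments about C: D_y·9.9 − 1150·2.7 = 0 → D_y = 3105/9.9 = 313.636 ≈ 313.6 N.
ΣF_y = 0: C_y + 313.636 − 1150 = 0 → C_y = 836.4 N.
ΣF_x = 0: no horizontal applied forces, so C_x = 0.

C_x = 0, C_y = 836.4 N, D_y = 313.6 N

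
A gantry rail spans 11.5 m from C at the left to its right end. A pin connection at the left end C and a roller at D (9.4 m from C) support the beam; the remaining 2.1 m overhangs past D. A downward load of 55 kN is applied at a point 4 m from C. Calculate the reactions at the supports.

C_x = 0, C_y = 31.60 kN, D_y = 23.40 kN

Taking moments about C: D_y·9.4 − 55·4 = 0 → D_y = 220/9.4 = 23.4043 ≈ 23.40 kN.
ΣF_y = 0: C_y + 23.4043 − 55 = 0 → C_y = 31.60 kN.
ΣF_x = 0: no horizontal applied forces, so C_x = 0.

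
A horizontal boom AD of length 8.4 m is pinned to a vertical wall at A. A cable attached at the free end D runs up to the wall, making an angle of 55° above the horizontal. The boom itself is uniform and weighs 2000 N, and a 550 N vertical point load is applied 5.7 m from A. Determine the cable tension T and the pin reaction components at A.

T = 1676 N, A_x = 961.5 N, A_y = 1177 N

ΣM about A: T·sin55°·8.4 − 2000·4.2 − 550·5.7 = 0 → T = 11535/(8.4·0.819152) = 1676.39 ≈ 1676 N.
ΣF_x = 0: A_x − T·cos55° = 0 → A_x = 1676.39 × 0.573576 = 961.5 N.
ΣF_y = 0: A_y + T·sin55° − 2000 − 550 = 0 → A_y = 2550 − 1676.39 × 0.819152 = 1177 N.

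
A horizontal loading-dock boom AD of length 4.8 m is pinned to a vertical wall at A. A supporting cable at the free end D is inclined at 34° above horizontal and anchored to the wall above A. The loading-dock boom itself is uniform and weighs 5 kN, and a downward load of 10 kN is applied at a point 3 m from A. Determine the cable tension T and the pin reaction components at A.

ΣM about A: T·sin34°·4.8 − 5·2.4 − 10·3 = 0 → T = 42/(4.8·0.559193) = 15.6475 ≈ 15.65 kN.
ΣF_x = 0: A_x − T·cos34° = 0 → A_x = 15.6475 × 0.829038 = 12.97 kN.
ΣF_y = 0: A_y + T·sin34° − 5 − 10 = 0 → A_y = 15 − 15.6475 × 0.559193 = 6.250 kN.

T = 15.65 kN, A_x = 12.97 kN, A_y = 6.250 kN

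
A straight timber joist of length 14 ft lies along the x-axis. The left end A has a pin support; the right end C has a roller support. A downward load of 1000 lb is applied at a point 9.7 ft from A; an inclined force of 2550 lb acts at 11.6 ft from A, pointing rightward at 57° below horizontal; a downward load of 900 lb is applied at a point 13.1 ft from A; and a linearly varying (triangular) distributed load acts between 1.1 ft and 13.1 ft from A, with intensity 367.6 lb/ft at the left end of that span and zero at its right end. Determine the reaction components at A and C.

A_x = -1389 lb, A_y = 2134 lb, C_y = 4110 lb

Resultant of the triangular load: ½ × 367.6 × 12 = 2205.6 lb, acting at 5.1 ft from A (one-third of the span from the peak).
ΣM about A: C_y·14 − 1000·9.7 − 2550·sin57°·11.6 − 900·13.1 − (½·367.6·12)·5.1 = 0 → C_y = 57546.4/14 = 4110.46 ≈ 4110 lb.
ΣF_y = 0: A_y + 4110.46 − 1000 − 2550·sin57° − 900 − ½·367.6·12 = 0 → A_y = 2134 lb.
ΣF_x = 0: A_x + 2550·cos57° = 0 → A_x = -1389 lb.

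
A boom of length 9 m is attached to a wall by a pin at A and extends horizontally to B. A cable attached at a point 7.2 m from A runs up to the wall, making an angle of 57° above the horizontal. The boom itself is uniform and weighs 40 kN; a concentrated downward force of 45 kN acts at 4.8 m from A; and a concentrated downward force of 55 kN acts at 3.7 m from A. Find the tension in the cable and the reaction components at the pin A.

T = 99.28 kN, A_x = 54.07 kN, A_y = 56.74 kN

ΣM about A: T·sin57°·7.2 − 40·4.5 − 45·4.8 − 55·3.7 = 0 → T = 599.5/(7.2·0.838671) = 99.2808 ≈ 99.28 kN.
ΣF_x = 0: A_x − T·cos57° = 0 → A_x = 99.2808 × 0.544639 = 54.07 kN.
ΣF_y = 0: A_y + T·sin57° − 40 − 45 − 55 = 0 → A_y = 140 − 99.2808 × 0.838671 = 56.74 kN.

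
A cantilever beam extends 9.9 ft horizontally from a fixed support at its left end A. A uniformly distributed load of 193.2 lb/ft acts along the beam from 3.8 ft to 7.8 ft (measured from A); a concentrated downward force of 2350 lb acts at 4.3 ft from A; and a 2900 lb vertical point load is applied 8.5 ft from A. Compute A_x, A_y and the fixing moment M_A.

A_x = 0, A_y = 6023 lb, M_A = 39240 lb·ft

Resultant of the distributed load: 193.2 × 4 = 772.8 lb at 5.8 ft from A.
ΣF_x = 0: A_x = 0.
ΣF_y = 0: A_y − 193.2·4 − 2350 − 2900 = 0 → A_y = 6023 lb.
ΣM about A: M_A − (193.2·4)·5.8 − 2350·4.3 − 2900·8.5 = 0 → M_A = 39240 lb·ft.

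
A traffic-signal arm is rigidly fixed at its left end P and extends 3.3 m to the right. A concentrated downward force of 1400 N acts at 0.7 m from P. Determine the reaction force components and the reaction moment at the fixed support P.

ΣF_x = 0: P_x = 0.
ΣF_y = 0: P_y − 1400 = 0 → P_y = 1400 N.
ΣM about P: M_P − 1400·0.7 = 0 → M_P = 980.0 N·m.

P_x = 0, P_y = 1400 N, M_P = 980.0 N·m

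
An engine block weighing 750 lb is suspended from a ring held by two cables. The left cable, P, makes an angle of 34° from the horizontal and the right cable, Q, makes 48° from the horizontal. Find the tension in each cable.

T_P = 506.8 lb, T_Q = 627.9 lb

ΣF_x = 0: −T_P·cos34° + T_Q·cos48° = 0 → T_Q = 1.23898·T_P.
ΣF_y = 0: T_P·sin34° + T_Q·sin48° = 750.
Substitute: T_P·(0.559193 + 1.23898·0.743145) = 750 → T_P = 506.779 ≈ 506.8 lb.
Then T_Q = 1.23898 × 506.779 = 627.9 lb.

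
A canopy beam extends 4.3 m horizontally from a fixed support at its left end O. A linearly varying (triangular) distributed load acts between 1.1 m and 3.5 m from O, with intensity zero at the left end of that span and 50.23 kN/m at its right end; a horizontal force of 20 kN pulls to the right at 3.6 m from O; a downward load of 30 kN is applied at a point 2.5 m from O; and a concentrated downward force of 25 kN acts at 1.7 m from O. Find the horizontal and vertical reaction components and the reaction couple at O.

O_x = -20.00 kN, O_y = 115.3 kN, M_O = 280.2 kN·m

Resultant of the triangular load: ½ × 50.23 × 2.4 = 60.276 kN, acting at 2.7 m from O (one-third of the span from the peak).
ΣF_x = 0: O_x + 20 = 0 → O_x = -20.00 kN.
ΣF_y = 0: O_y − ½·50.23·2.4 − 30 − 25 = 0 → O_y = 115.3 kN.
ΣM about O: M_O − (½·50.23·2.4)·2.7 − 30·2.5 − 25·1.7 = 0 → M_O = 280.2 kN·m.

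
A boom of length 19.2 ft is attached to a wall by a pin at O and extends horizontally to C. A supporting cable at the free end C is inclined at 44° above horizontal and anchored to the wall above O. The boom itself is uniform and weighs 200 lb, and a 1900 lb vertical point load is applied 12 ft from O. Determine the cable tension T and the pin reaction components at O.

T = 1853 lb, O_x = 1333 lb, O_y = 812.5 lb

ΣM about O: T·sin44°·19.2 − 200·9.6 − 1900·12 = 0 → T = 24720/(19.2·0.694658) = 1853.43 ≈ 1853 lb.
ΣF_x = 0: O_x − T·cos44° = 0 → O_x = 1853.43 × 0.71934 = 1333 lb.
ΣF_y = 0: O_y + T·sin44° − 200 − 1900 = 0 → O_y = 2100 − 1853.43 × 0.694658 = 812.5 lb.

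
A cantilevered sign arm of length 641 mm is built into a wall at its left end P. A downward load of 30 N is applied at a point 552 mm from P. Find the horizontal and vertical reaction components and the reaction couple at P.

P_x = 0, P_y = 30.00 N, M_P = 16560 N·mm

ΣF_x = 0: P_x = 0.
ΣF_y = 0: P_y − 30 = 0 → P_y = 30.00 N.
ΣM about P: M_P − 30·552 = 0 → M_P = 16560 N·mm.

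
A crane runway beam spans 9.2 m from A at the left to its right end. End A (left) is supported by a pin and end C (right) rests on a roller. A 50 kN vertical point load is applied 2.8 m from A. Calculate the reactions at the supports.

A_x = 0, A_y = 34.78 kN, C_y = 15.22 kN

ΣM about A: C_y·9.2 − 50·2.8 = 0 → C_y = 140/9.2 = 15.2174 ≈ 15.22 kN.
ΣF_y = 0: A_y + 15.2174 − 50 = 0 → A_y = 34.78 kN.
ΣF_x = 0: no horizontal applied forces, so A_x = 0.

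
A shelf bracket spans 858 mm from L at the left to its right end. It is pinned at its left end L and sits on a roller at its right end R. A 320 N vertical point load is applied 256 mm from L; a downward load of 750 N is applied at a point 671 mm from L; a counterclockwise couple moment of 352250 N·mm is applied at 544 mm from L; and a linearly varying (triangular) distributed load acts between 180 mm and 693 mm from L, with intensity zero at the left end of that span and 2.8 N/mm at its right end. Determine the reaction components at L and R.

L_x = 0, L_y = 1080 N, R_y = 708.4 N

Resultant of the triangular load: ½ × 2.8 × 513 = 718.2 N, acting at 522 mm from L (one-third of the span from the peak).
Moments about L: R_y·858 − 320·256 − 750·671 + 352250 − (½·2.8·513)·522 = 0 → R_y = 607820.4/858 = 708.415 ≈ 708.4 N.
ΣF_y = 0: L_y + 708.415 − 320 − 750 − ½·2.8·513 = 0 → L_y = 1080 N.
ΣF_x = 0: no horizontal applied forces, so L_x = 0.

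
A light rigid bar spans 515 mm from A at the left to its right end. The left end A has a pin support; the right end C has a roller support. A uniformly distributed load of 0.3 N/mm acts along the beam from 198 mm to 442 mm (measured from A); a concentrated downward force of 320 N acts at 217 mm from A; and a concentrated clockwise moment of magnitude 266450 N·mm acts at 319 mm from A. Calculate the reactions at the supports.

A_x = 0, A_y = -304.5 N, C_y = 697.7 N

Resultant of the distributed load: 0.3 × 244 = 73.2 N at 320 mm from A.
Taking moments about A: C_y·515 − (0.3·244)·320 − 320·217 − 266450 = 0 → C_y = 359314/515 = 697.697 ≈ 697.7 N.
ΣF_y = 0: A_y + 697.697 − 0.3·244 − 320 = 0 → A_y = -304.5 N.
ΣF_x = 0: no horizontal applied forces, so A_x = 0.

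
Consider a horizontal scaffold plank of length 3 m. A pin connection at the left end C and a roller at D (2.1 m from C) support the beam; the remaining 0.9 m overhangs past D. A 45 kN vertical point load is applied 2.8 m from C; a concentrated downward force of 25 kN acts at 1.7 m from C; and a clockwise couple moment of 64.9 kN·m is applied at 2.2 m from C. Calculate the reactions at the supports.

Moments about C: D_y·2.1 − 45·2.8 − 25·1.7 − 64.9 = 0 → D_y = 233.4/2.1 = 111.143 ≈ 111.1 kN.
ΣF_y = 0: C_y + 111.143 − 45 − 25 = 0 → C_y = -41.14 kN.
ΣF_x = 0: no horizontal applied forces, so C_x = 0.

C_x = 0, C_y = -41.14 kN, D_y = 111.1 kN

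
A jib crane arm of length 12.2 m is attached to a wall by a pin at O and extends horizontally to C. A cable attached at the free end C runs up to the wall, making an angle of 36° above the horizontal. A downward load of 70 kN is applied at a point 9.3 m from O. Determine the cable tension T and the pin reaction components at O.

T = 90.78 kN, O_x = 73.44 kN, O_y = 16.64 kN

ΣM about O: T·sin36°·12.2 − 70·9.3 = 0 → T = 651/(12.2·0.587785) = 90.7826 ≈ 90.78 kN.
ΣF_x = 0: O_x − T·cos36° = 0 → O_x = 90.7826 × 0.809017 = 73.44 kN.
ΣF_y = 0: O_y + T·sin36° − 70 = 0 → O_y = 70 − 90.7826 × 0.587785 = 16.64 kN.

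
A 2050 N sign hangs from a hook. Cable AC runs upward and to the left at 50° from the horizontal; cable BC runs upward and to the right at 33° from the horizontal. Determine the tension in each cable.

ΣF_x = 0: −T_AC·cos50° + T_BC·cos33° = 0 → T_BC = 0.766436·T_AC.
ΣF_y = 0: T_AC·sin50° + T_BC·sin33° = 2050.
Substitute: T_AC·(0.766044 + 0.766436·0.544639) = 2050 → T_AC = 1732.19 ≈ 1732 N.
Then T_BC = 0.766436 × 1732.19 = 1328 N.

T_AC = 1732 N, T_BC = 1328 N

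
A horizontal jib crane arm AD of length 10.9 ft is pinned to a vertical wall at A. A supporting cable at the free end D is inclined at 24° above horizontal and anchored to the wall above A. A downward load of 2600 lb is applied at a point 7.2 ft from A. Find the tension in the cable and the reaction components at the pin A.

ΣM about A: T·sin24°·10.9 − 2600·7.2 = 0 → T = 18720/(10.9·0.406737) = 4222.46 ≈ 4222 lb.
ΣF_x = 0: A_x − T·cos24° = 0 → A_x = 4222.46 × 0.913545 = 3857 lb.
ΣF_y = 0: A_y + T·sin24° − 2600 = 0 → A_y = 2600 − 4222.46 × 0.406737 = 882.6 lb.

T = 4222 lb, A_x = 3857 lb, A_y = 882.6 lb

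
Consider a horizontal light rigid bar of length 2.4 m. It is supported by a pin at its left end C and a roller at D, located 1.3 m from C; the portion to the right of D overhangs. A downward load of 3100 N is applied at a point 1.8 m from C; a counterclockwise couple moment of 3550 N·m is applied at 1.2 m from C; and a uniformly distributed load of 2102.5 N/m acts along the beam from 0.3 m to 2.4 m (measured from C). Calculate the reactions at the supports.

C_x = 0, C_y = 1369 N, D_y = 6147 N

Resultant of the distributed load: 2102.5 × 2.1 = 4415.25 N at 1.35 m from C.
ΣM about C: D_y·1.3 − 3100·1.8 + 3550 − (2102.5·2.1)·1.35 = 0 → D_y = 7990.5875/1.3 = 6146.61 ≈ 6147 N.
ΣF_y = 0: C_y + 6146.61 − 3100 − 2102.5·2.1 = 0 → C_y = 1369 N.
ΣF_x = 0: no horizontal applied forces, so C_x = 0.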